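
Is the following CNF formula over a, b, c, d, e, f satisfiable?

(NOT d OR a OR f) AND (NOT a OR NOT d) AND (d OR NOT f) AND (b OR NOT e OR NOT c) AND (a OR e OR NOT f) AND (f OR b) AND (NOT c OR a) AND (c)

(c) alone gives c = true.
(a) alone gives a = true.
(NOT d) alone gives d = false.
(NOT f) alone gives f = false.
(b) alone gives b = true.
All clauses hold; e can take either value.
A satisfying assignment: a=true, b=true, c=true, d=false, e=true, f=false.

Satisfiable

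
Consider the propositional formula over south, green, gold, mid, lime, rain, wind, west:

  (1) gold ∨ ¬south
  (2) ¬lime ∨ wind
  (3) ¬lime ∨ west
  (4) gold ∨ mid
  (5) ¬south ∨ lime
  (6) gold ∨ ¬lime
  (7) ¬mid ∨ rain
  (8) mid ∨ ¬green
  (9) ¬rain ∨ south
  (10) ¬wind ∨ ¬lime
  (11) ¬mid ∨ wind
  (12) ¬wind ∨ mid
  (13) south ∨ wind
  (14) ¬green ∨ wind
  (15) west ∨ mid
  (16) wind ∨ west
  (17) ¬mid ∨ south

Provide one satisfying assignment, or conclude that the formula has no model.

Try gold = True.
Try lime = False.
Unit clause (¬south) forces south = False.
Unit clause (¬rain) forces rain = False.
Unit clause (¬mid) forces mid = False.
Unit clause (¬green) forces green = False.
Unit clause (¬wind) forces wind = False.
Now (wind) is unsatisfied and unit — conflict.
Undo lime and try lime = True.
Unit clause (wind) forces wind = True.
Now (¬wind) is unsatisfied and unit — conflict.
Both values of lime lead to a conflict.
Undo gold and try gold = False.
Unit clause (¬south) forces south = False.
Unit clause (mid) forces mid = True.
Now (¬mid) is unsatisfied and unit — conflict.
Both values of gold lead to a conflict.

UNSATISFIABLE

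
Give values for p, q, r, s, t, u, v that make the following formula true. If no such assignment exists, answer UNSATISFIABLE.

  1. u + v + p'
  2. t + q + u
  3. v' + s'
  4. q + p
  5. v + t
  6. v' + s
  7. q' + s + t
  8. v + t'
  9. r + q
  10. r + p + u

UNSATISFIABLE

Try v = 0.
Unit clause (t) forces t = 1.
That conflicts with the unit clause (t').
That branch fails; take v = 1 instead.
Unit clause (s') forces s = 0.
That conflicts with the unit clause (s).
Neither v = 1 nor v = 0 works.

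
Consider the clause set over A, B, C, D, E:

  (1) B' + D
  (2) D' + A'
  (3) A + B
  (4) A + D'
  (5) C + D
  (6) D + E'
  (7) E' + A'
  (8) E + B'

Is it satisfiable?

Try B = 0.
From the singleton clause (A), A = 1.
From the singleton clause (D'), D = 0.
From the singleton clause (C), C = 1.
From the singleton clause (E'), E = 0.
This assignment satisfies each clause.
A satisfying assignment: A=1,  B=0,  C=1,  D=0,  E=0.

Yes, satisfiable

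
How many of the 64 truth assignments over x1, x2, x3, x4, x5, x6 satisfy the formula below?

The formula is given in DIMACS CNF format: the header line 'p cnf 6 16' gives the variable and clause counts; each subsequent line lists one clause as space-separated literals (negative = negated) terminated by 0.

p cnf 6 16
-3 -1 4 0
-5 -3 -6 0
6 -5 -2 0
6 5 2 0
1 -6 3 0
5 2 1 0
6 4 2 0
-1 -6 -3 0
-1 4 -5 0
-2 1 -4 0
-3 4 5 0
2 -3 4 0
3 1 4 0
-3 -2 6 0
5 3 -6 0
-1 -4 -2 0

There are 2^6 = 64 truth assignments over (x1, x2, x3, x4, x5, x6).
Split on x5. With x5 = True, the clauses containing x5 are satisfied and ¬x5 drops from the rest; 5 of the 2^5 = 32 assignments to the other variables satisfy what remains.
With x5 = False, by the same count on the reduced clause set, 1 assignment works.
Total: 5 + 1 = 6.

6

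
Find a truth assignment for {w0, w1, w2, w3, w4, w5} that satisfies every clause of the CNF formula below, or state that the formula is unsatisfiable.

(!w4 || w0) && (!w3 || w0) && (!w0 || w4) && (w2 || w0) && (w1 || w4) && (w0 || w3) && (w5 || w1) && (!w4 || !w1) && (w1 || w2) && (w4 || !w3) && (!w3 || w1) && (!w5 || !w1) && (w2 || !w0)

Branch on w4: set w4 = true.
From the singleton clause (w0), w0 = true.
From the singleton clause (!w1), w1 = false.
From the singleton clause (w5), w5 = true.
From the singleton clause (w2), w2 = true.
From the singleton clause (!w3), w3 = false.
All clauses are satisfied.

w0 ↦ true; w1 ↦ false; w2 ↦ true; w3 ↦ false; w4 ↦ true; w5 ↦ true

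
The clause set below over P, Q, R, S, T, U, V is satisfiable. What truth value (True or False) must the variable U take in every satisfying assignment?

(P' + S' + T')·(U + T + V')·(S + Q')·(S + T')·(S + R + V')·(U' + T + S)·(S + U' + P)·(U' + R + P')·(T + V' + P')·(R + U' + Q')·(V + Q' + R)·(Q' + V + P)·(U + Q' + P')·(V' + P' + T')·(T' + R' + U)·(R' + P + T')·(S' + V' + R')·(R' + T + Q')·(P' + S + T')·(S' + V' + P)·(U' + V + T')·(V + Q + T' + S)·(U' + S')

Suppose U = 1.
Unit clause (S') forces S = 0.
Unit clause (Q') forces Q = 0.
Unit clause (T') forces T = 0.
That conflicts with the unit clause (T).
So every satisfying assignment has U = False.

False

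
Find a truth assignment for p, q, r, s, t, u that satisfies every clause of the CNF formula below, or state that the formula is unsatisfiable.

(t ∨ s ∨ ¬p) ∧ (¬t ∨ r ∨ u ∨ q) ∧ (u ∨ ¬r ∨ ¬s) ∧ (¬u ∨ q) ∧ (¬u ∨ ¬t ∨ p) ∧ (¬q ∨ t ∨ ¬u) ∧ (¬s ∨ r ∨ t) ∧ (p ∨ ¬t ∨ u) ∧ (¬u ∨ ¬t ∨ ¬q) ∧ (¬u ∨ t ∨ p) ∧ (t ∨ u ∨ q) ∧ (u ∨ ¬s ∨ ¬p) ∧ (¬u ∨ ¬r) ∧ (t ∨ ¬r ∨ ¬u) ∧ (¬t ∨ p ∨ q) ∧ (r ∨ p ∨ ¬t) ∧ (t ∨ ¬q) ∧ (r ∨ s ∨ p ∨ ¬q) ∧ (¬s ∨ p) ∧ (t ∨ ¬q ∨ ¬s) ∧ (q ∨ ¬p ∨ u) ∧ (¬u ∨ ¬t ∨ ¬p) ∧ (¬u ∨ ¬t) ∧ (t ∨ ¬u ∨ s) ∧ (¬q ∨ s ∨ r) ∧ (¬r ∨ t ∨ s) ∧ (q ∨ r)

Try u = False.
Try r = True.
From the singleton clause (¬s), s = False.
From the singleton clause (t), t = True.
From the singleton clause (p), p = True.
From the singleton clause (q), q = True.
All clauses are satisfied.

p: True,  q: True,  r: True,  s: False,  t: True,  u: False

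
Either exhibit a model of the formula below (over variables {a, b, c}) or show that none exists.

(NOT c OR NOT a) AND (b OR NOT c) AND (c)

a=false; b=true; c=true

(c) alone gives c = true.
(NOT a) alone gives a = false.
(b) alone gives b = true.
Every clause now holds.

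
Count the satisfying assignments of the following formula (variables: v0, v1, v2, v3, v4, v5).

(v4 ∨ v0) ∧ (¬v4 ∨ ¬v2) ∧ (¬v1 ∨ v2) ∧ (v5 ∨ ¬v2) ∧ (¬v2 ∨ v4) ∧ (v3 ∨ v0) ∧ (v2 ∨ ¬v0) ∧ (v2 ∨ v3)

There are 2^6 = 64 truth assignments over (v0, v1, v2, v3, v4, v5).
Split on v4. With v4 = True, the clauses containing v4 are satisfied and ¬v4 drops from the rest; 2 of the 2^5 = 32 assignments to the other variables satisfy what remains.
With v4 = False, by the same count on the reduced clause set, 0 assignments work.
(One model: v0=F, v1=F, v2=F, v3=T, v4=T, v5=F.)
Total: 2 + 0 = 2.

2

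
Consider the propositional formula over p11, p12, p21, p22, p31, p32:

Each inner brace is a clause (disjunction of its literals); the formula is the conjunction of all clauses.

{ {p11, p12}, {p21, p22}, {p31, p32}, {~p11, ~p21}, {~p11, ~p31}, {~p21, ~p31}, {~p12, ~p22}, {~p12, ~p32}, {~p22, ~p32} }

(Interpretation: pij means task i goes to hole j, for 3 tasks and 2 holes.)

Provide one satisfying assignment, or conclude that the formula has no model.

UNSATISFIABLE

Try p11 = 1.
From the singleton clause (~p21), p21 = 0.
From the singleton clause (p22), p22 = 1.
From the singleton clause (~p31), p31 = 0.
From the singleton clause (p32), p32 = 1.
Now (~p32) is unsatisfied and unit — conflict.
That branch fails; take p11 = 0 instead.
From the singleton clause (p12), p12 = 1.
From the singleton clause (~p22), p22 = 0.
From the singleton clause (p21), p21 = 1.
From the singleton clause (~p31), p31 = 0.
From the singleton clause (p32), p32 = 1.
Now (~p32) is unsatisfied and unit — conflict.
Both values of p11 lead to a conflict.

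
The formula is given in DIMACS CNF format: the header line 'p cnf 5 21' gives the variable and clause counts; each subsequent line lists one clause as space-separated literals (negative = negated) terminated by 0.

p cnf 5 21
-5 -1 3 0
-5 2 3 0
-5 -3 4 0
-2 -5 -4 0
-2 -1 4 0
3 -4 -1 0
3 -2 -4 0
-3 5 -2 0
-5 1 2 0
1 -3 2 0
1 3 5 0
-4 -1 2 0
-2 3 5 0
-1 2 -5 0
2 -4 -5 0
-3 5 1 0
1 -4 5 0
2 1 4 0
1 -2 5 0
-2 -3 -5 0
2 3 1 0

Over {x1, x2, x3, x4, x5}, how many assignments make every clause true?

3

There are 2^5 = 32 truth assignments over (x1, x2, x3, x4, x5).
Split on x4. With x4 = True, the clauses containing x4 are satisfied and ¬x4 drops from the rest; 0 of the 2^4 = 16 assignments to the other variables satisfy what remains.
With x4 = False, by the same count on the reduced clause set, 3 assignments work.
Total: 0 + 3 = 3.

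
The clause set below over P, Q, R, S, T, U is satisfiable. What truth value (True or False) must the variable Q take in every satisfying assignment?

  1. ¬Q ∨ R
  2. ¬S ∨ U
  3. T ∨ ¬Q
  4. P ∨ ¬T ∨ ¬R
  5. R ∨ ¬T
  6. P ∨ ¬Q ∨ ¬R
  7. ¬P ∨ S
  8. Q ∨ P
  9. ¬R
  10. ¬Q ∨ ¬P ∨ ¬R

Suppose Q = True.
From the singleton clause (R), R = True.
Now (¬R) is unsatisfied and unit — conflict.
So every satisfying assignment has Q = False.

False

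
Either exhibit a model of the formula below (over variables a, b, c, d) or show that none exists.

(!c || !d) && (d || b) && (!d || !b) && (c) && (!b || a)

From the singleton clause (c), c = true.
From the singleton clause (!d), d = false.
From the singleton clause (b), b = true.
From the singleton clause (a), a = true.
All clauses are satisfied.

a ↦ true; b ↦ true; c ↦ true; d ↦ false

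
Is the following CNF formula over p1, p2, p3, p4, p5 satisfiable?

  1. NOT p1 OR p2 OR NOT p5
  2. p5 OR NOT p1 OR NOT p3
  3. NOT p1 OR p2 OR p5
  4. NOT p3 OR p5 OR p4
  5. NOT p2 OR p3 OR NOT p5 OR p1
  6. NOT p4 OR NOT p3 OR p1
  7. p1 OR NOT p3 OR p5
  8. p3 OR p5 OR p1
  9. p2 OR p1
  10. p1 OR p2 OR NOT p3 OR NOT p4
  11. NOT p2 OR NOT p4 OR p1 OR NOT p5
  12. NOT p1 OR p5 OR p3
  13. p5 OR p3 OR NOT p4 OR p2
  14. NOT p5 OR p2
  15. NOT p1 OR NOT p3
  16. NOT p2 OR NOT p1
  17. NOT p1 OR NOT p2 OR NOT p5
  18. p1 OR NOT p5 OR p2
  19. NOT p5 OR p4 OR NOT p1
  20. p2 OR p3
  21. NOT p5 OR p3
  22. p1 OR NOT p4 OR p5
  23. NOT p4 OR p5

Branch on p2: set p2 = true.
(NOT p1) alone gives p1 = false.
Branch on p3: set p3 = true.
(NOT p4) alone gives p4 = false.
(p5) alone gives p5 = true.
Every clause now holds.
A satisfying assignment: p1 ↦ false, p2 ↦ true, p3 ↦ true, p4 ↦ false, p5 ↦ true.

Yes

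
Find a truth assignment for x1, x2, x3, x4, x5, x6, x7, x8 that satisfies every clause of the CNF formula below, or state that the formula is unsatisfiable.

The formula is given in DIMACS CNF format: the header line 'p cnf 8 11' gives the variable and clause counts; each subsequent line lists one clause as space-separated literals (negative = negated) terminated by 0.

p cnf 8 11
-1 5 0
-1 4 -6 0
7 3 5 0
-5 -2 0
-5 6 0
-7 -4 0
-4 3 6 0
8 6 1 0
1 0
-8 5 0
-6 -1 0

The clause (x1) is unit, so x1 = True.
The clause (x5) is unit, so x5 = True.
The clause (¬x2) is unit, so x2 = False.
The clause (x6) is unit, so x6 = True.
Now (¬x6) is unsatisfied and unit — conflict.

UNSATISFIABLE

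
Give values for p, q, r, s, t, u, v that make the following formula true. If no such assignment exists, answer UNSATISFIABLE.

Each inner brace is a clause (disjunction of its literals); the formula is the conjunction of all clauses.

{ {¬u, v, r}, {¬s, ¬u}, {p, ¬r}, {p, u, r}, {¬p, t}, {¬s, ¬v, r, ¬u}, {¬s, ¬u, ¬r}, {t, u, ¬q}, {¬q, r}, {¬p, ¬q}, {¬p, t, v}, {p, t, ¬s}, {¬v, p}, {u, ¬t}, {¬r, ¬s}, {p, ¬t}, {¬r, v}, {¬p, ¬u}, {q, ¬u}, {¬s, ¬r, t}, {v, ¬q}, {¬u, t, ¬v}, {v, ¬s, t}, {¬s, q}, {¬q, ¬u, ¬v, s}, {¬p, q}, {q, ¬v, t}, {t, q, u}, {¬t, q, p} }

Try s = False.
Try p = True.
The clause (t) is unit, so t = True.
The clause (¬q) is unit, so q = False.
But (q) is also a unit clause — contradiction.
So p must be the other value — set p = False.
The clause (¬r) is unit, so r = False.
The clause (u) is unit, so u = True.
The clause (v) is unit, so v = True.
But (¬v) is also a unit clause — contradiction.
Neither p = True nor p = False works.
So s must be the other value — set s = True.
The clause (¬u) is unit, so u = False.
The clause (¬t) is unit, so t = False.
The clause (¬p) is unit, so p = False.
But (p) is also a unit clause — contradiction.
Neither s = True nor s = False works.

UNSATISFIABLE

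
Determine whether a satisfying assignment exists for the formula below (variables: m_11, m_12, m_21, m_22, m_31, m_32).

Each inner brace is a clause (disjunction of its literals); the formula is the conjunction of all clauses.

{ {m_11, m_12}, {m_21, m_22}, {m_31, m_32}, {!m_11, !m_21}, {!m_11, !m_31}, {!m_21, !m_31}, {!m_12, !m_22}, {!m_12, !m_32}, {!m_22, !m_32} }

Suppose m_11 = true.
Unit clause (!m_21) forces m_21 = false.
Unit clause (m_22) forces m_22 = true.
Unit clause (!m_31) forces m_31 = false.
Unit clause (m_32) forces m_32 = true.
Now (!m_32) is unsatisfied and unit — conflict.
So m_11 must be the other value — set m_11 = false.
Unit clause (m_12) forces m_12 = true.
Unit clause (!m_22) forces m_22 = false.
Unit clause (m_21) forces m_21 = true.
Unit clause (!m_31) forces m_31 = false.
Unit clause (m_32) forces m_32 = true.
Now (!m_32) is unsatisfied and unit — conflict.
Neither m_11 = true nor m_11 = false works.
No assignment satisfies every clause.

No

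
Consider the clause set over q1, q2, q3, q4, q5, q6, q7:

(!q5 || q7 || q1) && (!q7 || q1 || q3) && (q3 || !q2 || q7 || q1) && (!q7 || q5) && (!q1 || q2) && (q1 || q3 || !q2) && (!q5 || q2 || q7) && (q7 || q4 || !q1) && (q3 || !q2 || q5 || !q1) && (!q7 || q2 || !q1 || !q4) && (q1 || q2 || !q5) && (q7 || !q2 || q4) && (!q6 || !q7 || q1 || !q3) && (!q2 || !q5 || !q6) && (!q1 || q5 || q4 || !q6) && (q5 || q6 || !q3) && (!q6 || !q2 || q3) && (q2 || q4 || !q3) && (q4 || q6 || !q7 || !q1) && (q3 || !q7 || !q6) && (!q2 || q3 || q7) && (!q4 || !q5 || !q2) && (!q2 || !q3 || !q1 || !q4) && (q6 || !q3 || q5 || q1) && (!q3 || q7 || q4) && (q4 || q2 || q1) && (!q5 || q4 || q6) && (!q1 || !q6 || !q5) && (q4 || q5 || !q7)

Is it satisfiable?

Yes

Branch on q7: set q7 = false.
Branch on q5: set q5 = false.
Branch on q1: set q1 = false.
Branch on q3: set q3 = false.
(!q2) alone gives q2 = false.
(q4) alone gives q4 = true.
No clause remains; q6 is free.
A satisfying assignment: q1: false, q2: false, q3: false, q4: true, q5: false, q6: true, q7: false.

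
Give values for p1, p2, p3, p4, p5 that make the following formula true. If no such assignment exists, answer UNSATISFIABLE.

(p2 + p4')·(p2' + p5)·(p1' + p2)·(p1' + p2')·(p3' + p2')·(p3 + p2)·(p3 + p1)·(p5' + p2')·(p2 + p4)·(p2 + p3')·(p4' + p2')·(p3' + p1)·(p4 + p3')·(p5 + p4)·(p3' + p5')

Case p2 = 1:
(p5) alone gives p5 = 1.
That conflicts with the unit clause (p5').
So p2 must be the other value — set p2 = 0.
(p4') alone gives p4 = 0.
That conflicts with the unit clause (p4).
Either choice for p2 ends in contradiction.

UNSATISFIABLE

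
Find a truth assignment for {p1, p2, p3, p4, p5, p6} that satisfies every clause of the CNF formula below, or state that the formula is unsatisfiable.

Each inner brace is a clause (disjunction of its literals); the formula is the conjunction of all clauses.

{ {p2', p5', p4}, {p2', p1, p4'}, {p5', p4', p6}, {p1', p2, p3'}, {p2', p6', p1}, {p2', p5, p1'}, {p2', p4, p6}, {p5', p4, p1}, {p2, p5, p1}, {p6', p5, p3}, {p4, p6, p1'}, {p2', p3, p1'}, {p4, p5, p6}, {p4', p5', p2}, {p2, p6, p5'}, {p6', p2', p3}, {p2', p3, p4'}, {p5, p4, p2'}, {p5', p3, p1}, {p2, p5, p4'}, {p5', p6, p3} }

p1=1,  p2=1,  p3=1,  p4=1,  p5=1,  p6=1

Branch on p2: set p2 = 1.
Branch on p5: set p5 = 1.
The clause (p4) is unit, so p4 = 1.
The clause (p1) is unit, so p1 = 1.
The clause (p6) is unit, so p6 = 1.
The clause (p3) is unit, so p3 = 1.
Every clause now holds.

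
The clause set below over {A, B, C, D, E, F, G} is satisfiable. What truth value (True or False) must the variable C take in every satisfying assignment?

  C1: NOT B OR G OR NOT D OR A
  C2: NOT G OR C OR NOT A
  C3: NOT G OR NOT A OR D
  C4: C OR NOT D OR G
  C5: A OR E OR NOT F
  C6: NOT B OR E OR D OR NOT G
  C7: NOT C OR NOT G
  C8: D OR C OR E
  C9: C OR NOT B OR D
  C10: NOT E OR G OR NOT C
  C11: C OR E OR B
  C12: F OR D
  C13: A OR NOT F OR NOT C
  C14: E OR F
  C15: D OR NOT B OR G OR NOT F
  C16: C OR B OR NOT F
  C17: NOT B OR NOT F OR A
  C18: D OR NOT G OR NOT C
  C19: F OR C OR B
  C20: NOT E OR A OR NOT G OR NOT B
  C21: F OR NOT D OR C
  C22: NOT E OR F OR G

Suppose C = false.
Suppose G = false.
(NOT D) alone gives D = false.
(E) alone gives E = true.
(NOT B) alone gives B = false.
(F) alone gives F = true.
But (NOT F) is also a unit clause — contradiction.
So G must be the other value — set G = true.
(NOT A) alone gives A = false.
Suppose E = true.
(NOT B) alone gives B = false.
(NOT F) alone gives F = false.
But (F) is also a unit clause — contradiction.
So E must be the other value — set E = false.
(NOT F) alone gives F = false.
But (F) is also a unit clause — contradiction.
Neither E = true nor E = false works.
Neither G = true nor G = false works.
So every satisfying assignment has C = True.

True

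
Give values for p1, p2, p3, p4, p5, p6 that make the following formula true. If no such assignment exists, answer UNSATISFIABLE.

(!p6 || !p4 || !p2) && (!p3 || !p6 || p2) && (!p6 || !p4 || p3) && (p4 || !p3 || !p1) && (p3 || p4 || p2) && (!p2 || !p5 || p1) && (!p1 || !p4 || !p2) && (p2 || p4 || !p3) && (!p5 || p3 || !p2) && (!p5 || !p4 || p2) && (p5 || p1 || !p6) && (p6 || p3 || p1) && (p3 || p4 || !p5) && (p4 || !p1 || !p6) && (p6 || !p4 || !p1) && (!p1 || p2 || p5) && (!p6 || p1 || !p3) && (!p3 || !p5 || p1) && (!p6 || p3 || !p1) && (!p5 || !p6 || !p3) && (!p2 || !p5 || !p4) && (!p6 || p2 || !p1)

p1=false, p2=true, p3=true, p4=false, p5=false, p6=false

Branch on p6: set p6 = false.
Branch on p3: set p3 = true.
Branch on p4: set p4 = false.
The clause (!p1) is unit, so p1 = false.
The clause (p2) is unit, so p2 = true.
The clause (!p5) is unit, so p5 = false.
This assignment satisfies each clause.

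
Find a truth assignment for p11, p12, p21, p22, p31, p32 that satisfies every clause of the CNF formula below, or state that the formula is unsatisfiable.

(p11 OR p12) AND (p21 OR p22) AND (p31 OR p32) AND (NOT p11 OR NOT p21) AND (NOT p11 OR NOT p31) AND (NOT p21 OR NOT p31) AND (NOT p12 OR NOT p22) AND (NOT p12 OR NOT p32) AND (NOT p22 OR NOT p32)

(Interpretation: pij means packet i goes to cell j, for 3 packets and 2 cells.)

UNSATISFIABLE

Branch on p11: set p11 = true.
(NOT p21) alone gives p21 = false.
(p22) alone gives p22 = true.
(NOT p31) alone gives p31 = false.
(p32) alone gives p32 = true.
But (NOT p32) is also a unit clause — contradiction.
So p11 must be the other value — set p11 = false.
(p12) alone gives p12 = true.
(NOT p22) alone gives p22 = false.
(p21) alone gives p21 = true.
(NOT p31) alone gives p31 = false.
(p32) alone gives p32 = true.
But (NOT p32) is also a unit clause — contradiction.
Neither p11 = true nor p11 = false works.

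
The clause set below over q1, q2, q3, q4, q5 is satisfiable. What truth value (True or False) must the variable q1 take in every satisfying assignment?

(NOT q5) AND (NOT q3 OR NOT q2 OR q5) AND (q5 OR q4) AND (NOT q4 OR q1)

True

Suppose q1 = false.
From the singleton clause (NOT q5), q5 = false.
From the singleton clause (q4), q4 = true.
Now (NOT q4) is unsatisfied and unit — conflict.
So every satisfying assignment has q1 = True.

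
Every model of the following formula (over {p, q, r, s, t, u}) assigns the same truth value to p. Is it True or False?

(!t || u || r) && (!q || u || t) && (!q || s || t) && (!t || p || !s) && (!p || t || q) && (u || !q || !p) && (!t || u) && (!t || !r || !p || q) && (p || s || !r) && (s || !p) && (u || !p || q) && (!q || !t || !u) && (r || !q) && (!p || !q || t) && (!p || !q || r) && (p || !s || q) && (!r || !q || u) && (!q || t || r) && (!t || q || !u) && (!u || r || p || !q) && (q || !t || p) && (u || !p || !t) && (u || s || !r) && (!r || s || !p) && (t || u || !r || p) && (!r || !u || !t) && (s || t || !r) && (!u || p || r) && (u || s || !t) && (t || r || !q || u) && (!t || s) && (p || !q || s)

Suppose p = true.
Unit clause (s) forces s = true.
Try t = true.
Unit clause (u) forces u = true.
Unit clause (!q) forces q = false.
But (q) is also a unit clause — contradiction.
Backtrack on t: now try t = false.
Unit clause (q) forces q = true.
But (!q) is also a unit clause — contradiction.
Either choice for t ends in contradiction.
So every satisfying assignment has p = False.

False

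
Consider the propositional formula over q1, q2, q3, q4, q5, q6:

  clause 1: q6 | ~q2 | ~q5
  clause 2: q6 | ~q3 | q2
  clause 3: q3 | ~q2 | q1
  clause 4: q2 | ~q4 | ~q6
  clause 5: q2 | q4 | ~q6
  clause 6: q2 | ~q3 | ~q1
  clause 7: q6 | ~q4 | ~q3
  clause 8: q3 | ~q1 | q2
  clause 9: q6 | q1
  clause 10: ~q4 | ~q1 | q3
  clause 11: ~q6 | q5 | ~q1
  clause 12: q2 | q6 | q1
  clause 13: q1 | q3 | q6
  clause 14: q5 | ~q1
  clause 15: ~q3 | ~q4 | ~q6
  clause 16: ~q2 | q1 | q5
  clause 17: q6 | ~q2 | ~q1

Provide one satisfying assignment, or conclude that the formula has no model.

Suppose q6 = 1.
Suppose q2 = 1.
Suppose q3 = 0.
From the singleton clause (q1), q1 = 1.
From the singleton clause (~q4), q4 = 0.
From the singleton clause (q5), q5 = 1.
Every clause now holds.

q1: 1,  q2: 1,  q3: 0,  q4: 0,  q5: 1,  q6: 1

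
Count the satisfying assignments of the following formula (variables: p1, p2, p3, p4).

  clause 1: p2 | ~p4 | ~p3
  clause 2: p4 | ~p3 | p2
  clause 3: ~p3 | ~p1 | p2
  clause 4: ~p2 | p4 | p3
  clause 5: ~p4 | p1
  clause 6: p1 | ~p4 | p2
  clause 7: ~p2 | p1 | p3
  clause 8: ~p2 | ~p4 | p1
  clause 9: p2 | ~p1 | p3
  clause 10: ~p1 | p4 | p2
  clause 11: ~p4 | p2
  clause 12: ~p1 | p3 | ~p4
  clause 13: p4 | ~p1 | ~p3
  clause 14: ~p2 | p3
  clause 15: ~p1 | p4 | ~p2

3

There are 2^4 = 16 truth assignments over (p1, p2, p3, p4).
Check each against the 15 clauses (columns in the order p1, p2, p3, p4):
  F F F F  ✓ satisfies all
  F F F T  ✗ fails (~p4 | p1)
  F F T F  ✗ fails (p4 | ~p3 | p2)
  F F T T  ✗ fails (p2 | ~p4 | ~p3)
  F T F F  ✗ fails (~p2 | p4 | p3)
  F T F T  ✗ fails (~p4 | p1)
  F T T F  ✓ satisfies all
  F T T T  ✗ fails (~p4 | p1)
  T F F F  ✗ fails (p2 | ~p1 | p3)
  T F F T  ✗ fails (p2 | ~p1 | p3)
  T F T F  ✗ fails (p4 | ~p3 | p2)
  T F T T  ✗ fails (p2 | ~p4 | ~p3)
  T T F F  ✗ fails (~p2 | p4 | p3)
  T T F T  ✗ fails (~p1 | p3 | ~p4)
  T T T F  ✗ fails (p4 | ~p1 | ~p3)
  T T T T  ✓ satisfies all
3 of the 16 rows are models.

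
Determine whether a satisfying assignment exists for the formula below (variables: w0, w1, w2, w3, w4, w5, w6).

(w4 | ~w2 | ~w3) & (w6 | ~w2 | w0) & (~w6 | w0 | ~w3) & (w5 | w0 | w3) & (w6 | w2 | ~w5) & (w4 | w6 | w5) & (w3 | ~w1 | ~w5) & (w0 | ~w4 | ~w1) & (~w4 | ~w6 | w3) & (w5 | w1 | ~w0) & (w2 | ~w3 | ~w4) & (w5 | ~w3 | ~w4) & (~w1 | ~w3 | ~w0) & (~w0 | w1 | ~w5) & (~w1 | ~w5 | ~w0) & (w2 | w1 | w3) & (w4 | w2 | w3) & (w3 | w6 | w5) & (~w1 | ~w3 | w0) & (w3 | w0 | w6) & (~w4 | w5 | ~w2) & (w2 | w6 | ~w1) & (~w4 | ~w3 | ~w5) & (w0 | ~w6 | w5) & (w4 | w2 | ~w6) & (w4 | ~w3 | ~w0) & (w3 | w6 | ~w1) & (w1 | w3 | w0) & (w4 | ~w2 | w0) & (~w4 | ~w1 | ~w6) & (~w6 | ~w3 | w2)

Suppose w4 = 0.
Suppose w2 = 1.
Unit clause (~w3) forces w3 = 0.
Unit clause (w0) forces w0 = 1.
Suppose w6 = 1.
Suppose w1 = 1.
Unit clause (~w5) forces w5 = 0.
All clauses are satisfied.
A satisfying assignment: w0=1; w1=1; w2=1; w3=0; w4=0; w5=0; w6=1.

Yes, satisfiable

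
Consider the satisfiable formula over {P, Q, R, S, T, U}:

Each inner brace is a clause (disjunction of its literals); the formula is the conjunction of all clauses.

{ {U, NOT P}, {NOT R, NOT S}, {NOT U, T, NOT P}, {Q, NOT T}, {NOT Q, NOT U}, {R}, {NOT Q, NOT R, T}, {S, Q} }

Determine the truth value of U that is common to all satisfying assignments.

False

Suppose U = true.
(NOT Q) alone gives Q = false.
(NOT T) alone gives T = false.
(NOT P) alone gives P = false.
(R) alone gives R = true.
(NOT S) alone gives S = false.
But (S) is also a unit clause — contradiction.
So every satisfying assignment has U = False.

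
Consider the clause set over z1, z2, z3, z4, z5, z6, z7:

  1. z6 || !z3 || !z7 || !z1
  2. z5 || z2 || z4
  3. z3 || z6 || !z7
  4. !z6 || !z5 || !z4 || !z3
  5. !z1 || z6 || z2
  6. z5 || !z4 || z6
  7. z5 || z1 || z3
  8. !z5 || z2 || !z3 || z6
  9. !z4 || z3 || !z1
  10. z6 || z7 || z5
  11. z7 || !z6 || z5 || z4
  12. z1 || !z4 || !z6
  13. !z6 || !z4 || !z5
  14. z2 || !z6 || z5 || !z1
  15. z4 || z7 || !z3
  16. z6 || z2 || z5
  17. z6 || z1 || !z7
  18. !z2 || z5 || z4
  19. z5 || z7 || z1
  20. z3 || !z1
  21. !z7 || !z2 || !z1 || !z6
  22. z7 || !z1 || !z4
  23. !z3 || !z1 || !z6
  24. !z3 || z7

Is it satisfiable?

Yes

Suppose z3 = true.
Unit clause (z7) forces z7 = true.
Suppose z6 = true.
Unit clause (!z1) forces z1 = false.
Unit clause (!z4) forces z4 = false.
Suppose z5 = true.
All clauses hold; z2 can take either value.
A satisfying assignment: z1: false; z2: true; z3: true; z4: false; z5: true; z6: true; z7: true.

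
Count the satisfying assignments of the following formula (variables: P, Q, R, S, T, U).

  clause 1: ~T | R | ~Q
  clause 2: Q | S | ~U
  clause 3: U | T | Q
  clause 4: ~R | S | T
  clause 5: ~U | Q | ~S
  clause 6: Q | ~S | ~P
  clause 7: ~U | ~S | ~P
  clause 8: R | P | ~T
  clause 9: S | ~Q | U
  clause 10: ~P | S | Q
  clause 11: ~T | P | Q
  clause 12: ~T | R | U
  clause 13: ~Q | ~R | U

There are 2^6 = 64 truth assignments over (P, Q, R, S, T, U).
Split on U. With U = 1, the clauses containing U are satisfied and ~U drops from the rest; 7 of the 2^5 = 32 assignments to the other variables satisfy what remains.
With U = 0, by the same count on the reduced clause set, 2 assignments work.
(One model: P=F, Q=T, R=F, S=F, T=F, U=T.)
Total: 7 + 2 = 9.

9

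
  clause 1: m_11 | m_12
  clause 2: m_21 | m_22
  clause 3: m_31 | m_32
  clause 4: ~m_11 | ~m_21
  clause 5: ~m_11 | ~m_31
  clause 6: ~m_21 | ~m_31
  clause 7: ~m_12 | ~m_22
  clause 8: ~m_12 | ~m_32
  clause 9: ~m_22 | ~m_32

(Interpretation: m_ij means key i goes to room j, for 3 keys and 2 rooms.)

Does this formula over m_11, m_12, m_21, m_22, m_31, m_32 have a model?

Try m_11 = 1.
(~m_21) alone gives m_21 = 0.
(m_22) alone gives m_22 = 1.
(~m_31) alone gives m_31 = 0.
(m_32) alone gives m_32 = 1.
That conflicts with the unit clause (~m_32).
So m_11 must be the other value — set m_11 = 0.
(m_12) alone gives m_12 = 1.
(~m_22) alone gives m_22 = 0.
(m_21) alone gives m_21 = 1.
(~m_31) alone gives m_31 = 0.
(m_32) alone gives m_32 = 1.
That conflicts with the unit clause (~m_32).
Both values of m_11 lead to a conflict.
No assignment satisfies every clause.

No, unsatisfiable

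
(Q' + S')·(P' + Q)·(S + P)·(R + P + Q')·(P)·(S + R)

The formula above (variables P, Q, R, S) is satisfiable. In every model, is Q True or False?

Suppose Q = 0.
(P') alone gives P = 0.
But (P) is also a unit clause — contradiction.
So every satisfying assignment has Q = True.

True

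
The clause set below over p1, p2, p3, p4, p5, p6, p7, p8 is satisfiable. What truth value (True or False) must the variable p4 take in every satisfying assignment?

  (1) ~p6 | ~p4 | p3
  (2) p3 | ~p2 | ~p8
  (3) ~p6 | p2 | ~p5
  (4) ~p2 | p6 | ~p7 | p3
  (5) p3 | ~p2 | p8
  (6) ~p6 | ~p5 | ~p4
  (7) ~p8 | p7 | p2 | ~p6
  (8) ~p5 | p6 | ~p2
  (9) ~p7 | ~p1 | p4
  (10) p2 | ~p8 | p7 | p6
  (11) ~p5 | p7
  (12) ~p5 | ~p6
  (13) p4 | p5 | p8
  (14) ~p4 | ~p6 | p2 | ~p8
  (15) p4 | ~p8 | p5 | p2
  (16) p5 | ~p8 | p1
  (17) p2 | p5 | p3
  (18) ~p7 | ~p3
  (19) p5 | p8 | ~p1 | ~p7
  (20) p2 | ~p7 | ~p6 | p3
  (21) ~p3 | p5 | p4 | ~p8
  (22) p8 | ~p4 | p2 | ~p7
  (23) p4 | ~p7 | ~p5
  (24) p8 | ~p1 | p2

Suppose p4 = 0.
Try p7 = 0.
The clause (~p5) is unit, so p5 = 0.
The clause (p8) is unit, so p8 = 1.
The clause (p2) is unit, so p2 = 1.
The clause (p3) is unit, so p3 = 1.
Now (~p3) is unsatisfied and unit — conflict.
Undo p7 and try p7 = 1.
The clause (~p1) is unit, so p1 = 0.
The clause (~p3) is unit, so p3 = 0.
The clause (~p5) is unit, so p5 = 0.
The clause (p8) is unit, so p8 = 1.
Now (~p8) is unsatisfied and unit — conflict.
Both values of p7 lead to a conflict.
So every satisfying assignment has p4 = True.

True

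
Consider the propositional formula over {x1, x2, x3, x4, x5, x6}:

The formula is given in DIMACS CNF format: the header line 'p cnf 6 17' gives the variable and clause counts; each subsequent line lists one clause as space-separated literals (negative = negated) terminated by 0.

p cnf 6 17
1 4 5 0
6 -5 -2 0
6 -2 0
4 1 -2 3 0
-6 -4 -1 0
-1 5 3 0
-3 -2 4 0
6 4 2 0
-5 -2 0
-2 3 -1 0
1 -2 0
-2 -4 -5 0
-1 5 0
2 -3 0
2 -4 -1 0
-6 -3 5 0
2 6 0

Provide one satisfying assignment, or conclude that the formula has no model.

Branch on x6: set x6 = True.
Branch on x4: set x4 = False.
Branch on x1: set x1 = False.
The clause (x5) is unit, so x5 = True.
The clause (¬x2) is unit, so x2 = False.
The clause (¬x3) is unit, so x3 = False.
Every clause now holds.

x1: False, x2: False, x3: False, x4: False, x5: True, x6: True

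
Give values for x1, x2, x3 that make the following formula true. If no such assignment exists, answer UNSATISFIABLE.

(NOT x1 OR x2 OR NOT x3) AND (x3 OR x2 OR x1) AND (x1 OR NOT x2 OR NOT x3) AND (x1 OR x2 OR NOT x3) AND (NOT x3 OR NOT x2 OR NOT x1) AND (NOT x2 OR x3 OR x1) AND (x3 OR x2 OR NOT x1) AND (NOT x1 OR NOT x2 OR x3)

Suppose x1 = false.
Suppose x3 = true.
From the singleton clause (NOT x2), x2 = false.
That conflicts with the unit clause (x2).
Backtrack on x3: now try x3 = false.
From the singleton clause (x2), x2 = true.
That conflicts with the unit clause (NOT x2).
Both values of x3 lead to a conflict.
Backtrack on x1: now try x1 = true.
Suppose x2 = true.
From the singleton clause (NOT x3), x3 = false.
That conflicts with the unit clause (x3).
Backtrack on x2: now try x2 = false.
From the singleton clause (NOT x3), x3 = false.
That conflicts with the unit clause (x3).
Both values of x2 lead to a conflict.
Both values of x1 lead to a conflict.

UNSATISFIABLE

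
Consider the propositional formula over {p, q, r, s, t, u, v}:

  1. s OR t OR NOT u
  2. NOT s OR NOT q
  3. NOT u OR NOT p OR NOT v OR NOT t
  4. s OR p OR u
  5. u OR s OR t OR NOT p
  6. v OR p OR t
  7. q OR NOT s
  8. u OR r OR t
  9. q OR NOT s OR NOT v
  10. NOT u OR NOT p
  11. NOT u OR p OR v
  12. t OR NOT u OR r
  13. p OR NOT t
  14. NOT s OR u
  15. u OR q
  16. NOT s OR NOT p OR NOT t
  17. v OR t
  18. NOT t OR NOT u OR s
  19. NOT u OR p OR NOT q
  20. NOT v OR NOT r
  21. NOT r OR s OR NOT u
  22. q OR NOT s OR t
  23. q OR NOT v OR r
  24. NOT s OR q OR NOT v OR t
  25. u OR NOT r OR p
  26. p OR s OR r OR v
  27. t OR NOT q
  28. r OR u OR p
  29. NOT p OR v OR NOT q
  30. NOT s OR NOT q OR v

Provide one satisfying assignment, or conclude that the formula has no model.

Case s = false:
Case t = true:
The clause (p) is unit, so p = true.
The clause (NOT u) is unit, so u = false.
The clause (q) is unit, so q = true.
The clause (v) is unit, so v = true.
The clause (NOT r) is unit, so r = false.
Every clause now holds.

p ↦ true, q ↦ true, r ↦ false, s ↦ false, t ↦ true, u ↦ false, v ↦ true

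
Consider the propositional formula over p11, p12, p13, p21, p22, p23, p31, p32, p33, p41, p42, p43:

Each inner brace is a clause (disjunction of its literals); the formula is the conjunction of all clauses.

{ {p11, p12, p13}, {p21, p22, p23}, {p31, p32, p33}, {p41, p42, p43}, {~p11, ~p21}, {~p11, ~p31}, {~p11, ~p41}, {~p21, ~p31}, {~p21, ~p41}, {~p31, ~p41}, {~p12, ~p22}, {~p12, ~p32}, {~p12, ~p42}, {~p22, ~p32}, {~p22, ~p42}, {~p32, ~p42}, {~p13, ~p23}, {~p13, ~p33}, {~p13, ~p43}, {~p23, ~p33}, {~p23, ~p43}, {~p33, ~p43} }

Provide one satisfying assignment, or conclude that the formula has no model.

Suppose p11 = 0.
Suppose p12 = 1.
From the singleton clause (~p22), p22 = 0.
From the singleton clause (~p32), p32 = 0.
From the singleton clause (~p42), p42 = 0.
Suppose p21 = 1.
From the singleton clause (~p31), p31 = 0.
From the singleton clause (p33), p33 = 1.
From the singleton clause (~p41), p41 = 0.
From the singleton clause (p43), p43 = 1.
Now (~p43) is unsatisfied and unit — conflict.
Undo p21 and try p21 = 0.
From the singleton clause (p23), p23 = 1.
From the singleton clause (~p13), p13 = 0.
From the singleton clause (~p33), p33 = 0.
From the singleton clause (p31), p31 = 1.
From the singleton clause (~p41), p41 = 0.
From the singleton clause (p43), p43 = 1.
Now (~p43) is unsatisfied and unit — conflict.
Either choice for p21 ends in contradiction.
Undo p12 and try p12 = 0.
From the singleton clause (p13), p13 = 1.
From the singleton clause (~p23), p23 = 0.
From the singleton clause (~p33), p33 = 0.
From the singleton clause (~p43), p43 = 0.
Suppose p21 = 1.
From the singleton clause (~p31), p31 = 0.
From the singleton clause (p32), p32 = 1.
From the singleton clause (~p41), p41 = 0.
From the singleton clause (p42), p42 = 1.
Now (~p42) is unsatisfied and unit — conflict.
Undo p21 and try p21 = 0.
From the singleton clause (p22), p22 = 1.
From the singleton clause (~p32), p32 = 0.
From the singleton clause (p31), p31 = 1.
From the singleton clause (~p41), p41 = 0.
From the singleton clause (p42), p42 = 1.
Now (~p42) is unsatisfied and unit — conflict.
Either choice for p21 ends in contradiction.
Either choice for p12 ends in contradiction.
Undo p11 and try p11 = 1.
From the singleton clause (~p21), p21 = 0.
From the singleton clause (~p31), p31 = 0.
From the singleton clause (~p41), p41 = 0.
Suppose p22 = 1.
From the singleton clause (~p12), p12 = 0.
From the singleton clause (~p32), p32 = 0.
From the singleton clause (p33), p33 = 1.
From the singleton clause (~p42), p42 = 0.
From the singleton clause (p43), p43 = 1.
Now (~p43) is unsatisfied and unit — conflict.
Undo p22 and try p22 = 0.
From the singleton clause (p23), p23 = 1.
From the singleton clause (~p13), p13 = 0.
From the singleton clause (~p33), p33 = 0.
From the singleton clause (p32), p32 = 1.
From the singleton clause (~p12), p12 = 0.
From the singleton clause (~p42), p42 = 0.
From the singleton clause (p43), p43 = 1.
Now (~p43) is unsatisfied and unit — conflict.
Either choice for p22 ends in contradiction.
Either choice for p11 ends in contradiction.

UNSATISFIABLE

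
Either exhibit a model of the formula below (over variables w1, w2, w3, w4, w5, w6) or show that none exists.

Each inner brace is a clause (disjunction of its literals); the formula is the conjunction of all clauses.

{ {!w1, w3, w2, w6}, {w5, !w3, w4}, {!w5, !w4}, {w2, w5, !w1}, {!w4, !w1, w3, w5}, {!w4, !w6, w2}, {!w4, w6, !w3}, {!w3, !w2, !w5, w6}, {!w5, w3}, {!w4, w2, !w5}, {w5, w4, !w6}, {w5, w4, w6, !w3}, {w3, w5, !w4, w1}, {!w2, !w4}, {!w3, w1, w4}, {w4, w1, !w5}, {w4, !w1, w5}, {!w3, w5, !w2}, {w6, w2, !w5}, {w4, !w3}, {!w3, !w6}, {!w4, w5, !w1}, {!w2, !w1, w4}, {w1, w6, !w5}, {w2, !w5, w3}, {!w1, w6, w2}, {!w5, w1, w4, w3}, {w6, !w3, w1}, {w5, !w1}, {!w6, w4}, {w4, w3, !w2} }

Try w5 = false.
(!w1) alone gives w1 = false.
Try w3 = false.
(!w4) alone gives w4 = false.
(!w6) alone gives w6 = false.
(!w2) alone gives w2 = false.
This assignment satisfies each clause.

w1: false,  w2: false,  w3: false,  w4: false,  w5: false,  w6: false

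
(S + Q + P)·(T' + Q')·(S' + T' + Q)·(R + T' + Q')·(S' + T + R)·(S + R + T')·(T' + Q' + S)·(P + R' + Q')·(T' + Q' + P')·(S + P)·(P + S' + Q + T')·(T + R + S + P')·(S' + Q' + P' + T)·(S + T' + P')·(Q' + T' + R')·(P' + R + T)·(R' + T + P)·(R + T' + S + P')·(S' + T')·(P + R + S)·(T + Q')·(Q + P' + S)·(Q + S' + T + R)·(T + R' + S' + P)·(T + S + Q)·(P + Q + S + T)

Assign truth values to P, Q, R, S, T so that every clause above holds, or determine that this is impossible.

P ↦ 1, Q ↦ 0, R ↦ 1, S ↦ 1, T ↦ 0

Branch on T: set T = 0.
From the singleton clause (Q'), Q = 0.
From the singleton clause (S), S = 1.
From the singleton clause (R), R = 1.
From the singleton clause (P), P = 1.
All clauses are satisfied.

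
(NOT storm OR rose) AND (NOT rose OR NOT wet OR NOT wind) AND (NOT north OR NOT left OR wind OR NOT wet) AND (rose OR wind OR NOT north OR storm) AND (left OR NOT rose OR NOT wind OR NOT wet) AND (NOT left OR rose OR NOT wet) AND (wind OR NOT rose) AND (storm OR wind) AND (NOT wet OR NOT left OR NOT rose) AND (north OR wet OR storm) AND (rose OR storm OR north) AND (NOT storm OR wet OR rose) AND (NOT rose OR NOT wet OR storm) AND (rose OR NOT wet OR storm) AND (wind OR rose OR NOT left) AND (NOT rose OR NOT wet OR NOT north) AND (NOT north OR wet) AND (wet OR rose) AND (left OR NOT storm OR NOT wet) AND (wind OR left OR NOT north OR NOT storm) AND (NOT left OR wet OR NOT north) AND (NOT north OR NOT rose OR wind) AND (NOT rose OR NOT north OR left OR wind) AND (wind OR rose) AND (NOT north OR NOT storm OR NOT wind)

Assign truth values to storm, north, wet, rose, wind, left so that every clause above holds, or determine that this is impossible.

Suppose storm = true.
(rose) alone gives rose = true.
(wind) alone gives wind = true.
(NOT wet) alone gives wet = false.
(NOT north) alone gives north = false.
Every clause is now satisfied; left is unconstrained.

storm ↦ true,  north ↦ false,  wet ↦ false,  rose ↦ true,  wind ↦ true,  left ↦ false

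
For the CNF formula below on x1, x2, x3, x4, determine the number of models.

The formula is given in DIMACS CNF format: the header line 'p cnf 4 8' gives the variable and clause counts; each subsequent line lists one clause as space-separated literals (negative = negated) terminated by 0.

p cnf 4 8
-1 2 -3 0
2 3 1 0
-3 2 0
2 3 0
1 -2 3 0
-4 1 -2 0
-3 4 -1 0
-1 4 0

There are 2^4 = 16 truth assignments over (x1, x2, x3, x4).
Split on x1. With x1 = True, the clauses containing x1 are satisfied and ¬x1 drops from the rest; 2 of the 2^3 = 8 assignments to the other variables satisfy what remains.
With x1 = False, by the same count on the reduced clause set, 1 assignment works.
Total: 2 + 1 = 3.

3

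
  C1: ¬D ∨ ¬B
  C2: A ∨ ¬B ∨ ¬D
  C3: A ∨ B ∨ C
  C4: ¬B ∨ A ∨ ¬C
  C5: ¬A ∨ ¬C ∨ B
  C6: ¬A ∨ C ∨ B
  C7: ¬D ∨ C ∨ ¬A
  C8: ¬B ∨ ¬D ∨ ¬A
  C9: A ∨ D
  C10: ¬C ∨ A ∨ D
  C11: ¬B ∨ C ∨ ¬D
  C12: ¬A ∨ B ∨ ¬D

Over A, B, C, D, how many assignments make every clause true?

There are 2^4 = 16 truth assignments over (A, B, C, D).
Check each against the 12 clauses (columns in the order A, B, C, D):
  F F F F  ✗ fails (A ∨ B ∨ C)
  F F F T  ✗ fails (A ∨ B ∨ C)
  F F T F  ✗ fails (A ∨ D)
  F F T T  ✓ satisfies all
  F T F F  ✗ fails (A ∨ D)
  F T F T  ✗ fails (¬D ∨ ¬B)
  F T T F  ✗ fails (¬B ∨ A ∨ ¬C)
  F T T T  ✗ fails (¬D ∨ ¬B)
  T F F F  ✗ fails (¬A ∨ C ∨ B)
  T F F T  ✗ fails (¬A ∨ C ∨ B)
  T F T F  ✗ fails (¬A ∨ ¬C ∨ B)
  T F T T  ✗ fails (¬A ∨ ¬C ∨ B)
  T T F F  ✓ satisfies all
  T T F T  ✗ fails (¬D ∨ ¬B)
  T T T F  ✓ satisfies all
  T T T T  ✗ fails (¬D ∨ ¬B)
3 of the 16 rows are models.

3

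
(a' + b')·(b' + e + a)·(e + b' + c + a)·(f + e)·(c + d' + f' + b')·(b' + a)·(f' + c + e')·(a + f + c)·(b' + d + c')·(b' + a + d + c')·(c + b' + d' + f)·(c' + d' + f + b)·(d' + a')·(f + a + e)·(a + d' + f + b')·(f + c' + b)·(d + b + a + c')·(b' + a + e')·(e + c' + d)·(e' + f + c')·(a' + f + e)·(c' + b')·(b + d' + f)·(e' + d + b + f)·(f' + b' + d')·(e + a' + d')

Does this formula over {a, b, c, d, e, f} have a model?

Satisfiable

Case a = 1:
Unit clause (b') forces b = 0.
Unit clause (d') forces d = 0.
Case f = 1:
Case c = 0:
Unit clause (e') forces e = 0.
This assignment satisfies each clause.
A satisfying assignment: a ↦ 1; b ↦ 0; c ↦ 0; d ↦ 0; e ↦ 0; f ↦ 1.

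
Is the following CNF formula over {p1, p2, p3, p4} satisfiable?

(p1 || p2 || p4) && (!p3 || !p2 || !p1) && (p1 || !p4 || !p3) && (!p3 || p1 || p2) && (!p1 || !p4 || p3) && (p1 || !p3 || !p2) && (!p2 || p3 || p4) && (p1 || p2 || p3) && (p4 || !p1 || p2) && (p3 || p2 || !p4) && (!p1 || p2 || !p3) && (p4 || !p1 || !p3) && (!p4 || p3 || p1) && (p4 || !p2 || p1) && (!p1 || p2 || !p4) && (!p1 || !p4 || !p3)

Branch on p1: set p1 = true.
Branch on p3: set p3 = false.
(!p4) alone gives p4 = false.
(!p2) alone gives p2 = false.
But (p2) is also a unit clause — contradiction.
That branch fails; take p3 = true instead.
(!p2) alone gives p2 = false.
But (p2) is also a unit clause — contradiction.
Both values of p3 lead to a conflict.
That branch fails; take p1 = false instead.
Branch on p2: set p2 = true.
(!p3) alone gives p3 = false.
(p4) alone gives p4 = true.
But (!p4) is also a unit clause — contradiction.
That branch fails; take p2 = false instead.
(p4) alone gives p4 = true.
(!p3) alone gives p3 = false.
But (p3) is also a unit clause — contradiction.
Both values of p2 lead to a conflict.
Both values of p1 lead to a conflict.
No assignment satisfies every clause.

No, unsatisfiable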